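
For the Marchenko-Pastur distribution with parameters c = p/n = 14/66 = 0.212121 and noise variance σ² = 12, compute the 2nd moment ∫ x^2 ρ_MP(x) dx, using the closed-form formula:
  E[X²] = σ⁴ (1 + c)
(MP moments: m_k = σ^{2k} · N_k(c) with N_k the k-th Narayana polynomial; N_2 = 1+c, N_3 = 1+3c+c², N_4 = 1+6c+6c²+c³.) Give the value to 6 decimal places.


E[X²] = σ⁴ (1 + c) (second MP moment). With σ² = 12 (so σ⁴ = 144) and c = 14/66 = 0.212121: E[X²] = 144 · (1 + 0.212121) = 144 · 1.212121.

So E[X^2] = 174.545455.


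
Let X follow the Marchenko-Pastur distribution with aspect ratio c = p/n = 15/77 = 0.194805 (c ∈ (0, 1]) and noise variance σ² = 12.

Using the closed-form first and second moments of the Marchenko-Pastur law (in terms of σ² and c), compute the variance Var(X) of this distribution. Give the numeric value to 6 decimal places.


Recall the MP moments m_1 = E[X] = σ² and m_2 = E[X²] = σ⁴ (1 + c).
m_1 = E[X] = σ² = 12, so m_1² = 144.
m_2 = E[X²] = σ⁴ (1 + c) = 144 · (1 + 0.194805) = 144 · 1.194805 = 172.051948.
(Note m_2 − m_1² simplifies to c · σ⁴ = 0.194805 · 144.)

Var(X) = m_2 − m_1² = 172.051948 − 144 = 28.051948.


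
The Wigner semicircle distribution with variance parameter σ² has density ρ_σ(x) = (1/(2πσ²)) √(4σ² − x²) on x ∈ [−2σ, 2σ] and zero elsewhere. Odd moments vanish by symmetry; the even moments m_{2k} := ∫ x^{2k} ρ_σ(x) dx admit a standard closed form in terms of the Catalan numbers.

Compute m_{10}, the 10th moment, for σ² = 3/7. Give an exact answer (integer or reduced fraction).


By the scaled semicircle moment identity, m_{2k} = σ^{2k} · C_k with k = 5.
C_5 = (1/(k+1)) · C(2k, k) = (1/6) · C(10, 5) = (1/6) · 252 = 42.
σ^{2k} = (σ²)^k = (3/7)^5 = 243/16807.

Therefore m_{10} = σ^{10} · C_5 = (243/16807) · 42 = 1458/2401.


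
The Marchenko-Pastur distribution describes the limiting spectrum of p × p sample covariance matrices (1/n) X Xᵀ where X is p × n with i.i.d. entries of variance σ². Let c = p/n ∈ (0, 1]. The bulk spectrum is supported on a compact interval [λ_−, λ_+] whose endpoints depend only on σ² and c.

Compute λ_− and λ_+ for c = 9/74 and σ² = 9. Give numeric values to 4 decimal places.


c = 9/74 = 0.121622; √c = 0.348743.
λ_− = σ² (1 − √c)² = 9 · (1 − 0.348743)² = 9 · (0.651257)² = 3.817222.
λ_+ = σ² (1 + √c)² = 9 · (1 + 0.348743)² = 9 · (1.348743)² = 16.371967.

Rounded to 4 decimal places: λ_− ≈ 3.8172, λ_+ ≈ 16.3720.


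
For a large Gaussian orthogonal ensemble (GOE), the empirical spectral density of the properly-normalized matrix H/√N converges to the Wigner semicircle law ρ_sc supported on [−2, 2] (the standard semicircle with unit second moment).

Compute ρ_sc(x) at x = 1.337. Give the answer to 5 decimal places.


ρ_sc(x) = (1/(2π)) √(4 − x²). With x = 1.337:
  4 − x² = 4 − (1.337)² = 4 − 1.787569 = 2.212431.
  √(4 − x²) = 1.487424.
  1/(2π) = 0.159155.
  ρ_sc(1.337) = 0.159155 · 1.487424 = 0.236731.

Rounded to 5 decimal places: ρ_sc(1.337) ≈ 0.23673.


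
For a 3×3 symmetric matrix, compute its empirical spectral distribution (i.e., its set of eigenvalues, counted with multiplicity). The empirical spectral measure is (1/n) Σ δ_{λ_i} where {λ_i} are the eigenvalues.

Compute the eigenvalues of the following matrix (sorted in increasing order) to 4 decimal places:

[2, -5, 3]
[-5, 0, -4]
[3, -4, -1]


Since M is real symmetric, all three eigenvalues are real; they are the roots of det(λI − M) = λ³ − (tr M) λ² + s λ − det M, where s is the sum of the principal 2×2 minors.
tr M = 2 + 0 + (-1) = 1.
s = (2·0 − (-5)²) + (2·(-1) − 3²) + (0·(-1) − (-4)²) = -25 + (-11) + (-16) = -52.
det M (expand along row 1) = 2·(-16) − (-5)·17 + 3·20 = 113.
Characteristic polynomial: λ³ − λ² − 52λ − 113 = 0.
Substitute λ = y + (tr M)/3 = y + 0.333333 to remove the quadratic term: y³ + p·y + q = 0 with p = s − (tr M)²/3 = -52.333333 and q = −2(tr M)³/27 + (tr M)·s/3 − det M = -130.407407.
Three real roots ⇒ use the trigonometric (Viète) form: r = 2√(−p/3) = 8.353309, φ = arccos(3q/(p·r)) = arccos(0.894925) = 0.462534 rad.
y_k = r·cos(φ/3 − 2πk/3) for k = 0, 1, 2 gives y = 8.254223, -3.016175, -5.238048.
λ_k = y_k + 0.333333 gives λ = 8.5876, -2.6828, -4.9047 (check: the sum is 1.0000 = tr M).

Eigenvalues sorted in increasing order: [-4.9047, -2.6828, 8.5876].


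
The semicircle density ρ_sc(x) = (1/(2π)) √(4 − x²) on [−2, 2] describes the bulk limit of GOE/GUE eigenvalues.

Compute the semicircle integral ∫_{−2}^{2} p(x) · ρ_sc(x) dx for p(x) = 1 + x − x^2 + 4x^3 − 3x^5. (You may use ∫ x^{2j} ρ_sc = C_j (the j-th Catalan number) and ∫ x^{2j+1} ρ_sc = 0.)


Write p(x) = Σ a_i x^i, split into monomials and integrate each against ρ_sc separately.
Using ∫ x^{2j} ρ_sc = C_j = (1/(j+1)) C(2j, j) (Catalan numbers) and ∫ x^{2j+1} ρ_sc = 0 (odd monomials vanish by symmetry):
  i = 0 (even): a_0 · C_{0} = 1 · 1 = 1
  i = 1 (odd): ∫ x^1 ρ_sc = 0 (vanishes)
  i = 2 (even): a_2 · C_{1} = -1 · 1 = -1
  i = 3 (odd): ∫ x^3 ρ_sc = 0 (vanishes)
  i = 5 (odd): ∫ x^5 ρ_sc = 0 (vanishes)

Summing the contributions: ∫_{−2}^{2} p(x) ρ_sc(x) dx = 1 + (-1) = 0.


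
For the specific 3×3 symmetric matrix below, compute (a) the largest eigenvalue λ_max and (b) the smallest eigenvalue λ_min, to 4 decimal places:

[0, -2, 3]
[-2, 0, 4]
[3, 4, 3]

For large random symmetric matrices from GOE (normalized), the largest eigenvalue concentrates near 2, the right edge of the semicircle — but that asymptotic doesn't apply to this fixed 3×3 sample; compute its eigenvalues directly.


Since M is real symmetric, all three eigenvalues are real; they are the roots of det(λI − M) = λ³ − (tr M) λ² + s λ − det M, where s is the sum of the principal 2×2 minors.
tr M = 0 + 0 + 3 = 3.
s = (0·0 − (-2)²) + (0·3 − 3²) + (0·3 − 4²) = -4 + (-9) + (-16) = -29.
det M (expand along row 1) = 0·(-16) − (-2)·(-18) + 3·(-8) = -60.
Characteristic polynomial: λ³ − 3λ² − 29λ + 60 = 0.
Substitute λ = y + (tr M)/3 = y + 1.000000 to remove the quadratic term: y³ + p·y + q = 0 with p = s − (tr M)²/3 = -32.000000 and q = −2(tr M)³/27 + (tr M)·s/3 − det M = 29.000000.
Three real roots ⇒ use the trigonometric (Viète) form: r = 2√(−p/3) = 6.531973, φ = arccos(3q/(p·r)) = arccos(-0.416222) = 2.000083 rad.
y_k = r·cos(φ/3 − 2πk/3) for k = 0, 1, 2 gives y = 5.133283, 0.931509, -6.064792.
λ_k = y_k + 1.000000 gives λ = 6.1333, 1.9315, -5.0648 (check: the sum is 3.0000 = tr M).

Hence λ_max = 6.1333 and λ_min = -5.0648.


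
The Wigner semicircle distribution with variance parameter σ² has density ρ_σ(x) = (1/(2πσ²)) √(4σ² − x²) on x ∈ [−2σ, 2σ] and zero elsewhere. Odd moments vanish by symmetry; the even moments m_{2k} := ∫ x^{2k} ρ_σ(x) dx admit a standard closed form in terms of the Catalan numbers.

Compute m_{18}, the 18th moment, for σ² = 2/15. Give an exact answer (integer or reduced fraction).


By the scaled semicircle moment identity, m_{2k} = σ^{2k} · C_k with k = 9.
C_9 = (1/(k+1)) · C(2k, k) = (1/10) · C(18, 9) = (1/10) · 48620 = 4862.
σ^{2k} = (σ²)^k = (2/15)^9 = 512/38443359375.

Therefore m_{18} = σ^{18} · C_9 = (512/38443359375) · 4862 = 2489344/38443359375.


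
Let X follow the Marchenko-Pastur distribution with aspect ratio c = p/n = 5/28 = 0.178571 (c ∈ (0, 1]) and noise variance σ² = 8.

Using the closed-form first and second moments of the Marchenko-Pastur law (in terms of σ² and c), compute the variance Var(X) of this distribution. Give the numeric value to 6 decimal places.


Recall the MP moments m_1 = E[X] = σ² and m_2 = E[X²] = σ⁴ (1 + c).
m_1 = E[X] = σ² = 8, so m_1² = 64.
m_2 = E[X²] = σ⁴ (1 + c) = 64 · (1 + 0.178571) = 64 · 1.178571 = 75.428571.
(Note m_2 − m_1² simplifies to c · σ⁴ = 0.178571 · 64.)

Var(X) = m_2 − m_1² = 75.428571 − 64 = 11.428571.


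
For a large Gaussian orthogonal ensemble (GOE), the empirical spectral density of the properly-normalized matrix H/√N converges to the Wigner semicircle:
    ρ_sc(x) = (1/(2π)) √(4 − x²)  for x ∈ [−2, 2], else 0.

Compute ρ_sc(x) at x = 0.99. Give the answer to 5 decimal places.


ρ_sc(x) = (1/(2π)) √(4 − x²). With x = 0.99:
  4 − x² = 4 − (0.99)² = 4 − 0.980100 = 3.019900.
  √(4 − x²) = 1.737786.
  1/(2π) = 0.159155.
  ρ_sc(0.99) = 0.159155 · 1.737786 = 0.276577.

Rounded to 5 decimal places: ρ_sc(0.99) ≈ 0.27658.


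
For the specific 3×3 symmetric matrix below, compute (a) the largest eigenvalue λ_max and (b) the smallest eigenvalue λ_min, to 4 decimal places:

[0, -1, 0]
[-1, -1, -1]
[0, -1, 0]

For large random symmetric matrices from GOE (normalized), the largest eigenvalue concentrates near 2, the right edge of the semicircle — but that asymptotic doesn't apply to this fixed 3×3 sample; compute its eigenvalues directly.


Since M is real symmetric, all three eigenvalues are real; they are the roots of det(λI − M) = λ³ − (tr M) λ² + s λ − det M, where s is the sum of the principal 2×2 minors.
tr M = 0 + (-1) + 0 = -1.
s = (0·(-1) − (-1)²) + (0·0 − 0²) + ((-1)·0 − (-1)²) = -1 + 0 + (-1) = -2.
det M (expand along row 1) = 0·(-1) − (-1)·0 + 0·1 = 0.
Characteristic polynomial: λ³ + λ² − 2λ = 0.
Substitute λ = y + (tr M)/3 = y − 0.333333 to remove the quadratic term: y³ + p·y + q = 0 with p = s − (tr M)²/3 = -2.333333 and q = −2(tr M)³/27 + (tr M)·s/3 − det M = 0.740741.
Three real roots ⇒ use the trigonometric (Viète) form: r = 2√(−p/3) = 1.763834, φ = arccos(3q/(p·r)) = arccos(-0.539949) = 2.141173 rad.
y_k = r·cos(φ/3 − 2πk/3) for k = 0, 1, 2 gives y = 1.333333, 0.333333, -1.666667.
λ_k = y_k − 0.333333 gives λ = 1.0000, 0.0000, -2.0000 (check: the sum is -1.0000 = tr M).

Hence λ_max = 1.0000 and λ_min = -2.0000.


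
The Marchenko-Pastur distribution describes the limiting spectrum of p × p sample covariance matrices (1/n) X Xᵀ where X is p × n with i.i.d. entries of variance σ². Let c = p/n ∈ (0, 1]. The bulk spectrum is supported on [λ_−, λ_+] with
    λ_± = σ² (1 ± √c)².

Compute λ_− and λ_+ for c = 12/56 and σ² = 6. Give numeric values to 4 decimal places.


c = 12/56 = 0.214286; √c = 0.462910.
λ_− = σ² (1 − √c)² = 6 · (1 − 0.462910)² = 6 · (0.537090)² = 1.730794.
λ_+ = σ² (1 + √c)² = 6 · (1 + 0.462910)² = 6 · (1.462910)² = 12.840635.

Rounded to 4 decimal places: λ_− ≈ 1.7308, λ_+ ≈ 12.8406.


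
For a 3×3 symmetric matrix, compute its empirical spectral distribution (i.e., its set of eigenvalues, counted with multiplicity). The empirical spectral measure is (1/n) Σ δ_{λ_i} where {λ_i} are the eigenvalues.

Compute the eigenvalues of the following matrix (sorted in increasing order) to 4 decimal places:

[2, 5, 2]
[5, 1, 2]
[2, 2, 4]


Since M is real symmetric, all three eigenvalues are real; they are the roots of det(λI − M) = λ³ − (tr M) λ² + s λ − det M, where s is the sum of the principal 2×2 minors.
tr M = 2 + 1 + 4 = 7.
s = (2·1 − 5²) + (2·4 − 2²) + (1·4 − 2²) = -23 + 4 + 0 = -19.
det M (expand along row 1) = 2·0 − 5·16 + 2·8 = -64.
Characteristic polynomial: λ³ − 7λ² − 19λ + 64 = 0.
Substitute λ = y + (tr M)/3 = y + 2.333333 to remove the quadratic term: y³ + p·y + q = 0 with p = s − (tr M)²/3 = -35.333333 and q = −2(tr M)³/27 + (tr M)·s/3 − det M = -5.740741.
Three real roots ⇒ use the trigonometric (Viète) form: r = 2√(−p/3) = 6.863753, φ = arccos(3q/(p·r)) = arccos(0.071014) = 1.499723 rad.
y_k = r·cos(φ/3 − 2πk/3) for k = 0, 1, 2 gives y = 6.023814, -0.162595, -5.861219.
λ_k = y_k + 2.333333 gives λ = 8.3571, 2.1707, -3.5279 (check: the sum is 7.0000 = tr M).

Eigenvalues sorted in increasing order: [-3.5279, 2.1707, 8.3571].


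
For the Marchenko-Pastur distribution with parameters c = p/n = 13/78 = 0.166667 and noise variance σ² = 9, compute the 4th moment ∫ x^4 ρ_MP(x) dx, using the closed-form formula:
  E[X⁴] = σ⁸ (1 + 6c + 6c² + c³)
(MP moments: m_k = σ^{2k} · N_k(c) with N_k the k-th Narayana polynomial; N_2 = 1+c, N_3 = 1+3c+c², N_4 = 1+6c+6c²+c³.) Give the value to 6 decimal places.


E[X⁴] = σ⁸ (1 + 6c + 6c² + c³) (fourth MP moment). With σ² = 9 (so σ⁸ = 6561) and c = 13/78 = 0.166667: E[X⁴] = 6561 · (1 + 6·0.166667 + 6·(0.166667)² + (0.166667)³) = 6561 · 2.171296.

So E[X^4] = 14245.875000.


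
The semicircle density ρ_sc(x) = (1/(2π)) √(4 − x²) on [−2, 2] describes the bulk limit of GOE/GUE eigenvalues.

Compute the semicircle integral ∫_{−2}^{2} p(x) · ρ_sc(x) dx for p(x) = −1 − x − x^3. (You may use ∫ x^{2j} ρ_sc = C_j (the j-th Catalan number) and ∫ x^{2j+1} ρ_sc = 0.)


Write p(x) = Σ a_i x^i, split into monomials and integrate each against ρ_sc separately.
Using ∫ x^{2j} ρ_sc = C_j = (1/(j+1)) C(2j, j) (Catalan numbers) and ∫ x^{2j+1} ρ_sc = 0 (odd monomials vanish by symmetry):
  i = 0 (even): a_0 · C_{0} = -1 · 1 = -1
  i = 1 (odd): ∫ x^1 ρ_sc = 0 (vanishes)
  i = 3 (odd): ∫ x^3 ρ_sc = 0 (vanishes)

Summing the contributions: ∫_{−2}^{2} p(x) ρ_sc(x) dx = -1.


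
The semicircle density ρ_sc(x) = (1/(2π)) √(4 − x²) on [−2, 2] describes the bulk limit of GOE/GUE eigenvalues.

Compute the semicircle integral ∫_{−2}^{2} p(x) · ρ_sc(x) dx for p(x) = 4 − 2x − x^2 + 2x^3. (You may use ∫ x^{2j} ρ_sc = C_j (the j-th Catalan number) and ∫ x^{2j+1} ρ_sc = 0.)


Write p(x) = Σ a_i x^i, split into monomials and integrate each against ρ_sc separately.
Using ∫ x^{2j} ρ_sc = C_j = (1/(j+1)) C(2j, j) (Catalan numbers) and ∫ x^{2j+1} ρ_sc = 0 (odd monomials vanish by symmetry):
  i = 0 (even): a_0 · C_{0} = 4 · 1 = 4
  i = 1 (odd): ∫ x^1 ρ_sc = 0 (vanishes)
  i = 2 (even): a_2 · C_{1} = -1 · 1 = -1
  i = 3 (odd): ∫ x^3 ρ_sc = 0 (vanishes)

Summing the contributions: ∫_{−2}^{2} p(x) ρ_sc(x) dx = 4 + (-1) = 3.


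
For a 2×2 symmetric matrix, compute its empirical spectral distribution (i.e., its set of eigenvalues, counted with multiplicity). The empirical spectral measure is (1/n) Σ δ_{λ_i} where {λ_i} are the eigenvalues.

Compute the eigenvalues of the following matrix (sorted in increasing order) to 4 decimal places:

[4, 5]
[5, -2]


Since M is real symmetric, both eigenvalues are real; they are the roots of det(λI − M) = λ² − (tr M) λ + det M.
tr M = 4 + (-2) = 2.
det M = 4·(-2) − 5² = -8 − 25 = -33.
Characteristic polynomial: λ² − 2λ − 33 = 0.
Discriminant Δ = (tr M)² − 4·det M = 4 − (-132) = 136; √Δ = 11.661904.
λ = (tr M ± √Δ)/2 = (2 ± 11.661904)/2, giving (tr M − √Δ)/2 = -4.8310 and (tr M + √Δ)/2 = 6.8310.

Eigenvalues sorted in increasing order: [-4.8310, 6.8310].


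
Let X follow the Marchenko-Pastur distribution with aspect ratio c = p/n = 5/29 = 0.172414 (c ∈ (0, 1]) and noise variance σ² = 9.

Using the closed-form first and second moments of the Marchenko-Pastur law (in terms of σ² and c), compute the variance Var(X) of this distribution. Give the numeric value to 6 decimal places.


Recall the MP moments m_1 = E[X] = σ² and m_2 = E[X²] = σ⁴ (1 + c).
m_1 = E[X] = σ² = 9, so m_1² = 81.
m_2 = E[X²] = σ⁴ (1 + c) = 81 · (1 + 0.172414) = 81 · 1.172414 = 94.965517.
(Note m_2 − m_1² simplifies to c · σ⁴ = 0.172414 · 81.)

Var(X) = m_2 − m_1² = 94.965517 − 81 = 13.965517.


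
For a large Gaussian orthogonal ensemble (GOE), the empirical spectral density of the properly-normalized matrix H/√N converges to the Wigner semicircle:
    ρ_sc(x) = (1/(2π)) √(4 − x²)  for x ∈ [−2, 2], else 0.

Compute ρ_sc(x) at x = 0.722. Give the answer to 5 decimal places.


ρ_sc(x) = (1/(2π)) √(4 − x²). With x = 0.722:
  4 − x² = 4 − (0.722)² = 4 − 0.521284 = 3.478716.
  √(4 − x²) = 1.865132.
  1/(2π) = 0.159155.
  ρ_sc(0.722) = 0.159155 · 1.865132 = 0.296845.

Rounded to 5 decimal places: ρ_sc(0.722) ≈ 0.29684.


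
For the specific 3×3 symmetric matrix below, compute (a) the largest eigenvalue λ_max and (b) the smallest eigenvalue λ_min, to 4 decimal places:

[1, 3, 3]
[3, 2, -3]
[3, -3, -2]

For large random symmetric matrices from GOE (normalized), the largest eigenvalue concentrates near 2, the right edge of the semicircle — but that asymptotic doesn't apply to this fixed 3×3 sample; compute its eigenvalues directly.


Since M is real symmetric, all three eigenvalues are real; they are the roots of det(λI − M) = λ³ − (tr M) λ² + s λ − det M, where s is the sum of the principal 2×2 minors.
tr M = 1 + 2 + (-2) = 1.
s = (1·2 − 3²) + (1·(-2) − 3²) + (2·(-2) − (-3)²) = -7 + (-11) + (-13) = -31.
det M (expand along row 1) = 1·(-13) − 3·3 + 3·(-15) = -67.
Characteristic polynomial: λ³ − λ² − 31λ + 67 = 0.
Substitute λ = y + (tr M)/3 = y + 0.333333 to remove the quadratic term: y³ + p·y + q = 0 with p = s − (tr M)²/3 = -31.333333 and q = −2(tr M)³/27 + (tr M)·s/3 − det M = 56.592593.
Three real roots ⇒ use the trigonometric (Viète) form: r = 2√(−p/3) = 6.463573, φ = arccos(3q/(p·r)) = arccos(-0.838304) = 2.564961 rad.
y_k = r·cos(φ/3 − 2πk/3) for k = 0, 1, 2 gives y = 4.241579, 2.102963, -6.344542.
λ_k = y_k + 0.333333 gives λ = 4.5749, 2.4363, -6.0112 (check: the sum is 1.0000 = tr M).

Hence λ_max = 4.5749 and λ_min = -6.0112.


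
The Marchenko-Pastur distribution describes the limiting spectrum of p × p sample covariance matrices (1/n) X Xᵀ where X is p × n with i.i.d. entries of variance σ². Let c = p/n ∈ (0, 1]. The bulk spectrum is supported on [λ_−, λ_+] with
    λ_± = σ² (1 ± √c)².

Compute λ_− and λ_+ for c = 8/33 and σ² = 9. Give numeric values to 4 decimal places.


c = 8/33 = 0.242424; √c = 0.492366.
λ_− = σ² (1 − √c)² = 9 · (1 − 0.492366)² = 9 · (0.507634)² = 2.319231.
λ_+ = σ² (1 + √c)² = 9 · (1 + 0.492366)² = 9 · (1.492366)² = 20.044406.

Rounded to 4 decimal places: λ_− ≈ 2.3192, λ_+ ≈ 20.0444.


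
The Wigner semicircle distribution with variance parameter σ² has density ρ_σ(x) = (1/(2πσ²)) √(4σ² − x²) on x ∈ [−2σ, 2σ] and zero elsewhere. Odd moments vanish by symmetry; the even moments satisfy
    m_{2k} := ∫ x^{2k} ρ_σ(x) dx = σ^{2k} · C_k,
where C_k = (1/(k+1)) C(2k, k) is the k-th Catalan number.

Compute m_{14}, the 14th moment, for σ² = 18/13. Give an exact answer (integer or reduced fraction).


By the scaled semicircle moment identity, m_{2k} = σ^{2k} · C_k with k = 7.
C_7 = (1/(k+1)) · C(2k, k) = (1/8) · C(14, 7) = (1/8) · 3432 = 429.
σ^{2k} = (σ²)^k = (18/13)^7 = 612220032/62748517.

Therefore m_{14} = σ^{14} · C_7 = (612220032/62748517) · 429 = 20203261056/4826809.


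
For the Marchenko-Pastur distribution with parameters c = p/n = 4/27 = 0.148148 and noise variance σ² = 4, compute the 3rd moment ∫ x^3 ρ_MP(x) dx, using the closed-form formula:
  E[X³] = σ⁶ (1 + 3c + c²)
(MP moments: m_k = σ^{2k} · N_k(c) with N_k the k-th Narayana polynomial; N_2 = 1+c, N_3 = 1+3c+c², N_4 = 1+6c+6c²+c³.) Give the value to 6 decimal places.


E[X³] = σ⁶ (1 + 3c + c²) (third MP moment). With σ² = 4 (so σ⁶ = 64) and c = 4/27 = 0.148148: E[X³] = 64 · (1 + 3·0.148148 + (0.148148)²) = 64 · 1.466392.

So E[X^3] = 93.849108.


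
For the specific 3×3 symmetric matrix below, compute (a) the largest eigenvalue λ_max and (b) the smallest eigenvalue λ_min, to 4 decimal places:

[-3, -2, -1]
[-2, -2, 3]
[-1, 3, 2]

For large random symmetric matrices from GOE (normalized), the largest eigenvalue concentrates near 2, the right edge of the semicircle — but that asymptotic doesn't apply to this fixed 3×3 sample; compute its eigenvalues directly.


Since M is real symmetric, all three eigenvalues are real; they are the roots of det(λI − M) = λ³ − (tr M) λ² + s λ − det M, where s is the sum of the principal 2×2 minors.
tr M = -3 + (-2) + 2 = -3.
s = ((-3)·(-2) − (-2)²) + ((-3)·2 − (-1)²) + ((-2)·2 − 3²) = 2 + (-7) + (-13) = -18.
det M (expand along row 1) = (-3)·(-13) − (-2)·(-1) + (-1)·(-8) = 45.
Characteristic polynomial: λ³ + 3λ² − 18λ − 45 = 0.
Substitute λ = y + (tr M)/3 = y − 1.000000 to remove the quadratic term: y³ + p·y + q = 0 with p = s − (tr M)²/3 = -21.000000 and q = −2(tr M)³/27 + (tr M)·s/3 − det M = -25.000000.
Three real roots ⇒ use the trigonometric (Viète) form: r = 2√(−p/3) = 5.291503, φ = arccos(3q/(p·r)) = arccos(0.674937) = 0.829918 rad.
y_k = r·cos(φ/3 − 2πk/3) for k = 0, 1, 2 gives y = 5.090313, -1.293544, -3.796769.
λ_k = y_k − 1.000000 gives λ = 4.0903, -2.2935, -4.7968 (check: the sum is -3.0000 = tr M).

Hence λ_max = 4.0903 and λ_min = -4.7968.


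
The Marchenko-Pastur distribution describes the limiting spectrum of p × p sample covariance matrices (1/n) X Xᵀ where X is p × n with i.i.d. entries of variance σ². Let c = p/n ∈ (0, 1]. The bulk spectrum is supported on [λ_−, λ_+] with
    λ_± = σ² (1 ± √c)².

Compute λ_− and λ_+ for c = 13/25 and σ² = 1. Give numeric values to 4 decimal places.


c = 13/25 = 0.520000; √c = 0.721110.
λ_− = σ² (1 − √c)² = 1 · (1 − 0.721110)² = 1 · (0.278890)² = 0.077779.
λ_+ = σ² (1 + √c)² = 1 · (1 + 0.721110)² = 1 · (1.721110)² = 2.962221.

Rounded to 4 decimal places: λ_− ≈ 0.0778, λ_+ ≈ 2.9622.


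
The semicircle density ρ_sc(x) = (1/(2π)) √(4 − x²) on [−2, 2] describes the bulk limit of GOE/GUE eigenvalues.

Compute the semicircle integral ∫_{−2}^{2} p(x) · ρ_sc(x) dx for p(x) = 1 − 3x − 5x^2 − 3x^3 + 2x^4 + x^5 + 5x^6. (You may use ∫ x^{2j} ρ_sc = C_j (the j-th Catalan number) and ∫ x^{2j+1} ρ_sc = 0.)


Write p(x) = Σ a_i x^i, split into monomials and integrate each against ρ_sc separately.
Using ∫ x^{2j} ρ_sc = C_j = (1/(j+1)) C(2j, j) (Catalan numbers) and ∫ x^{2j+1} ρ_sc = 0 (odd monomials vanish by symmetry):
  i = 0 (even): a_0 · C_{0} = 1 · 1 = 1
  i = 1 (odd): ∫ x^1 ρ_sc = 0 (vanishes)
  i = 2 (even): a_2 · C_{1} = -5 · 1 = -5
  i = 3 (odd): ∫ x^3 ρ_sc = 0 (vanishes)
  i = 4 (even): a_4 · C_{2} = 2 · 2 = 4
  i = 5 (odd): ∫ x^5 ρ_sc = 0 (vanishes)
  i = 6 (even): a_6 · C_{3} = 5 · 5 = 25

Summing the contributions: ∫_{−2}^{2} p(x) ρ_sc(x) dx = 1 + (-5) + 4 + 25 = 25.


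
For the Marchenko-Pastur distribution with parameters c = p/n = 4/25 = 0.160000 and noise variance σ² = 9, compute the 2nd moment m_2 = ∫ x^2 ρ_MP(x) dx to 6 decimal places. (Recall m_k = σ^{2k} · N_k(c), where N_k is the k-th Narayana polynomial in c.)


E[X²] = σ⁴ (1 + c) (second MP moment). With σ² = 9 (so σ⁴ = 81) and c = 4/25 = 0.160000: E[X²] = 81 · (1 + 0.160000) = 81 · 1.160000.

So E[X^2] = 93.960000.


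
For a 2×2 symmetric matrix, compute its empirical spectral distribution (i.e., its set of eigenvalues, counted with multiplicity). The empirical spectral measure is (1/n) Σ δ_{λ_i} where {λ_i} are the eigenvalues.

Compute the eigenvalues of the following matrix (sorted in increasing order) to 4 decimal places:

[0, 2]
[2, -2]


Since M is real symmetric, both eigenvalues are real; they are the roots of det(λI − M) = λ² − (tr M) λ + det M.
tr M = 0 + (-2) = -2.
det M = 0·(-2) − 2² = 0 − 4 = -4.
Characteristic polynomial: λ² + 2λ − 4 = 0.
Discriminant Δ = (tr M)² − 4·det M = 4 − (-16) = 20; √Δ = 4.472136.
λ = (tr M ± √Δ)/2 = (-2 ± 4.472136)/2, giving (tr M − √Δ)/2 = -3.2361 and (tr M + √Δ)/2 = 1.2361.

Eigenvalues sorted in increasing order: [-3.2361, 1.2361].


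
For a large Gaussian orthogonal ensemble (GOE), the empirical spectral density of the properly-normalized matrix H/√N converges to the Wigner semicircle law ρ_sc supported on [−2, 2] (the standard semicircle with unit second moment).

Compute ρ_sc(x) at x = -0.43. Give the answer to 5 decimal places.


ρ_sc(x) = (1/(2π)) √(4 − x²). With x = -0.43:
  4 − x² = 4 − (-0.43)² = 4 − 0.184900 = 3.815100.
  √(4 − x²) = 1.953228.
  1/(2π) = 0.159155.
  ρ_sc(-0.43) = 0.159155 · 1.953228 = 0.310866.

Rounded to 5 decimal places: ρ_sc(-0.43) ≈ 0.31087.


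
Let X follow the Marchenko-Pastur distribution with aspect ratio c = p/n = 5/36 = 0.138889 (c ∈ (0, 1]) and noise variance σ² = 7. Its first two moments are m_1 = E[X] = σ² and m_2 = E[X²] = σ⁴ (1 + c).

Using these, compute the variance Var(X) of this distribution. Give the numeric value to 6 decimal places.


m_1 = E[X] = σ² = 7, so m_1² = 49.
m_2 = E[X²] = σ⁴ (1 + c) = 49 · (1 + 0.138889) = 49 · 1.138889 = 55.805556.
(Note m_2 − m_1² simplifies to c · σ⁴ = 0.138889 · 49.)

Var(X) = m_2 − m_1² = 55.805556 − 49 = 6.805556.


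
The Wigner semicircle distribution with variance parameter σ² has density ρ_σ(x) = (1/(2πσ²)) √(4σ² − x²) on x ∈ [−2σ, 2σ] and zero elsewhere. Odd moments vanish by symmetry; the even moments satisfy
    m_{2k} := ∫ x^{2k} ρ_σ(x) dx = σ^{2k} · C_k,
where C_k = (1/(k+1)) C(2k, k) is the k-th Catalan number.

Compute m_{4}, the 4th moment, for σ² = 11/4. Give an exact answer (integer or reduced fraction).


By the scaled semicircle moment identity, m_{2k} = σ^{2k} · C_k with k = 2.
C_2 = (1/(k+1)) · C(2k, k) = (1/3) · C(4, 2) = (1/3) · 6 = 2.
σ^{2k} = (σ²)^k = (11/4)^2 = 121/16.

Therefore m_{4} = σ^{4} · C_2 = (121/16) · 2 = 121/8.


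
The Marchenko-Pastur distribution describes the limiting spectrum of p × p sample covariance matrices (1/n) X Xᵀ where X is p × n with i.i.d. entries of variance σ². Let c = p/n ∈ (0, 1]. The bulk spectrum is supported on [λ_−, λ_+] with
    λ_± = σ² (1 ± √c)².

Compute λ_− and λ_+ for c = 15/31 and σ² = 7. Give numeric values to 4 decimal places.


c = 15/31 = 0.483871; √c = 0.695608.
λ_− = σ² (1 − √c)² = 7 · (1 − 0.695608)² = 7 · (0.304392)² = 0.648580.
λ_+ = σ² (1 + √c)² = 7 · (1 + 0.695608)² = 7 · (1.695608)² = 20.125614.

Rounded to 4 decimal places: λ_− ≈ 0.6486, λ_+ ≈ 20.1256.


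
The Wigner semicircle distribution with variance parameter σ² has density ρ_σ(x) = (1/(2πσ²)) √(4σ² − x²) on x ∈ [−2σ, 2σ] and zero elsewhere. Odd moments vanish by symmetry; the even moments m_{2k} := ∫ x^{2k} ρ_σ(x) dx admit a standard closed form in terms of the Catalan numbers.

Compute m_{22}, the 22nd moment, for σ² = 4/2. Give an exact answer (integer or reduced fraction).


By the scaled semicircle moment identity, m_{2k} = σ^{2k} · C_k with k = 11.
C_11 = (1/(k+1)) · C(2k, k) = (1/12) · C(22, 11) = (1/12) · 705432 = 58786.
σ^{2k} = (σ²)^k = (4/2)^11 = 2048.

Therefore m_{22} = σ^{22} · C_11 = 2048 · 58786 = 120393728.


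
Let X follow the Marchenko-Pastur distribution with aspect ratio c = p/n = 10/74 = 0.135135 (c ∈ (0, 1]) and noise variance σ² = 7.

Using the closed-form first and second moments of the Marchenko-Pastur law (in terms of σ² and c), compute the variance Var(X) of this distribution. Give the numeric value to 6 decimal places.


Recall the MP moments m_1 = E[X] = σ² and m_2 = E[X²] = σ⁴ (1 + c).
m_1 = E[X] = σ² = 7, so m_1² = 49.
m_2 = E[X²] = σ⁴ (1 + c) = 49 · (1 + 0.135135) = 49 · 1.135135 = 55.621622.
(Note m_2 − m_1² simplifies to c · σ⁴ = 0.135135 · 49.)

Var(X) = m_2 − m_1² = 55.621622 − 49 = 6.621622.


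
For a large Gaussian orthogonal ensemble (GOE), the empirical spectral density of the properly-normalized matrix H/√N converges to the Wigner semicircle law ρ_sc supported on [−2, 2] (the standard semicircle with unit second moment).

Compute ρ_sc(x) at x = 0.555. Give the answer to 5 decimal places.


ρ_sc(x) = (1/(2π)) √(4 − x²). With x = 0.555:
  4 − x² = 4 − (0.555)² = 4 − 0.308025 = 3.691975.
  √(4 − x²) = 1.921451.
  1/(2π) = 0.159155.
  ρ_sc(0.555) = 0.159155 · 1.921451 = 0.305808.

Rounded to 5 decimal places: ρ_sc(0.555) ≈ 0.30581.


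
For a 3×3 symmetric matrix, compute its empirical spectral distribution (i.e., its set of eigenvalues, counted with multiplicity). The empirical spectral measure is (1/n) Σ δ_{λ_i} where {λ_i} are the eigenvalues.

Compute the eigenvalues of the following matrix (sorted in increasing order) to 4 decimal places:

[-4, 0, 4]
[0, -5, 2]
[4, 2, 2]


Since M is real symmetric, all three eigenvalues are real; they are the roots of det(λI − M) = λ³ − (tr M) λ² + s λ − det M, where s is the sum of the principal 2×2 minors.
tr M = -4 + (-5) + 2 = -7.
s = ((-4)·(-5) − 0²) + ((-4)·2 − 4²) + ((-5)·2 − 2²) = 20 + (-24) + (-14) = -18.
det M (expand along row 1) = (-4)·(-14) − 0·(-8) + 4·20 = 136.
Characteristic polynomial: λ³ + 7λ² − 18λ − 136 = 0.
Substitute λ = y + (tr M)/3 = y − 2.333333 to remove the quadratic term: y³ + p·y + q = 0 with p = s − (tr M)²/3 = -34.333333 and q = −2(tr M)³/27 + (tr M)·s/3 − det M = -68.592593.
Three real roots ⇒ use the trigonometric (Viète) form: r = 2√(−p/3) = 6.765928, φ = arccos(3q/(p·r)) = arccos(0.885840) = 0.482496 rad.
y_k = r·cos(φ/3 − 2πk/3) for k = 0, 1, 2 gives y = 6.678609, -2.400973, -4.277636.
λ_k = y_k − 2.333333 gives λ = 4.3453, -4.7343, -6.6110 (check: the sum is -7.0000 = tr M).

Eigenvalues sorted in increasing order: [-6.6110, -4.7343, 4.3453].


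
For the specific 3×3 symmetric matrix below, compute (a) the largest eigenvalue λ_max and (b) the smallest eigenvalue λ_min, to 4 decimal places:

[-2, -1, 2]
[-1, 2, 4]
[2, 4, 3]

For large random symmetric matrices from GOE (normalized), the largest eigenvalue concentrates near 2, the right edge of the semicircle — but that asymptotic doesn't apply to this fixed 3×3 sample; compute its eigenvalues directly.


Since M is real symmetric, all three eigenvalues are real; they are the roots of det(λI − M) = λ³ − (tr M) λ² + s λ − det M, where s is the sum of the principal 2×2 minors.
tr M = -2 + 2 + 3 = 3.
s = ((-2)·2 − (-1)²) + ((-2)·3 − 2²) + (2·3 − 4²) = -5 + (-10) + (-10) = -25.
det M (expand along row 1) = (-2)·(-10) − (-1)·(-11) + 2·(-8) = -7.
Characteristic polynomial: λ³ − 3λ² − 25λ + 7 = 0.
Substitute λ = y + (tr M)/3 = y + 1.000000 to remove the quadratic term: y³ + p·y + q = 0 with p = s − (tr M)²/3 = -28.000000 and q = −2(tr M)³/27 + (tr M)·s/3 − det M = -20.000000.
Three real roots ⇒ use the trigonometric (Viète) form: r = 2√(−p/3) = 6.110101, φ = arccos(3q/(p·r)) = arccos(0.350707) = 1.212470 rad.
y_k = r·cos(φ/3 − 2πk/3) for k = 0, 1, 2 gives y = 5.617837, -0.728069, -4.889767.
λ_k = y_k + 1.000000 gives λ = 6.6178, 0.2719, -3.8898 (check: the sum is 3.0000 = tr M).

Hence λ_max = 6.6178 and λ_min = -3.8898.


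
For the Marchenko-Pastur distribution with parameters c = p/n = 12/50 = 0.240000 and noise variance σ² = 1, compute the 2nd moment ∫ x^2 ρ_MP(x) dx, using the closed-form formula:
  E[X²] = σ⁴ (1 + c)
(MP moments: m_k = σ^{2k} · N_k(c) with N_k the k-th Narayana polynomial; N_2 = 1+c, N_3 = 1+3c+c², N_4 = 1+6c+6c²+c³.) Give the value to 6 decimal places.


E[X²] = σ⁴ (1 + c) (second MP moment). With σ² = 1 (so σ⁴ = 1) and c = 12/50 = 0.240000: E[X²] = 1 · (1 + 0.240000) = 1 · 1.240000.

So E[X^2] = 1.240000.


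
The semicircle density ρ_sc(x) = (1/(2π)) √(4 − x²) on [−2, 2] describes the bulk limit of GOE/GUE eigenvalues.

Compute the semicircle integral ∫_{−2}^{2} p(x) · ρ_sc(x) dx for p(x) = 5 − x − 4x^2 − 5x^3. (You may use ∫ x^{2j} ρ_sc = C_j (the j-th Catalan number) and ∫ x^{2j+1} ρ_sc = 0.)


Write p(x) = Σ a_i x^i, split into monomials and integrate each against ρ_sc separately.
Using ∫ x^{2j} ρ_sc = C_j = (1/(j+1)) C(2j, j) (Catalan numbers) and ∫ x^{2j+1} ρ_sc = 0 (odd monomials vanish by symmetry):
  i = 0 (even): a_0 · C_{0} = 5 · 1 = 5
  i = 1 (odd): ∫ x^1 ρ_sc = 0 (vanishes)
  i = 2 (even): a_2 · C_{1} = -4 · 1 = -4
  i = 3 (odd): ∫ x^3 ρ_sc = 0 (vanishes)

Summing the contributions: ∫_{−2}^{2} p(x) ρ_sc(x) dx = 5 + (-4) = 1.


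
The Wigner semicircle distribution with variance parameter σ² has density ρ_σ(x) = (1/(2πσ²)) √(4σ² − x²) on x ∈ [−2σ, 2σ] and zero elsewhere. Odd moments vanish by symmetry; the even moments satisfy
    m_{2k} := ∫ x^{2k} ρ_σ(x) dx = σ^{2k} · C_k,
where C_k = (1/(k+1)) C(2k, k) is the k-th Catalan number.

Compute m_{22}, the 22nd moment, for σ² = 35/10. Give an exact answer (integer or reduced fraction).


By the scaled semicircle moment identity, m_{2k} = σ^{2k} · C_k with k = 11.
C_11 = (1/(k+1)) · C(2k, k) = (1/12) · C(22, 11) = (1/12) · 705432 = 58786.
σ^{2k} = (σ²)^k = (35/10)^11 = 1977326743/2048.

Therefore m_{22} = σ^{22} · C_11 = (1977326743/2048) · 58786 = 58119564956999/1024.


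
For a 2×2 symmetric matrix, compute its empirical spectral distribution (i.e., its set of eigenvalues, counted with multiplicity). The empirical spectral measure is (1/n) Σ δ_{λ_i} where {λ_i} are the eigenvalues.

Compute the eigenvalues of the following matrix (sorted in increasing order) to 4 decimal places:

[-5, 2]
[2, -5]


Since M is real symmetric, both eigenvalues are real; they are the roots of det(λI − M) = λ² − (tr M) λ + det M.
tr M = -5 + (-5) = -10.
det M = (-5)·(-5) − 2² = 25 − 4 = 21.
Characteristic polynomial: λ² + 10λ + 21 = 0.
Discriminant Δ = (tr M)² − 4·det M = 100 − 84 = 16; √Δ = 4.000000.
λ = (tr M ± √Δ)/2 = (-10 ± 4.000000)/2, giving (tr M − √Δ)/2 = -7.0000 and (tr M + √Δ)/2 = -3.0000.

Eigenvalues sorted in increasing order: [-7.0000, -3.0000].


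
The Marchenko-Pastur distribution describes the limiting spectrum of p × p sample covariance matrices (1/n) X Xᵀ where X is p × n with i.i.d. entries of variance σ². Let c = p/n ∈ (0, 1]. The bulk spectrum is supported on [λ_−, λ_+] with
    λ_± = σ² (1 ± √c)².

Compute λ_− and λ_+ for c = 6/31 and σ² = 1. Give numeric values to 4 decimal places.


c = 6/31 = 0.193548; √c = 0.439941.
λ_− = σ² (1 − √c)² = 1 · (1 − 0.439941)² = 1 · (0.560059)² = 0.313666.
λ_+ = σ² (1 + √c)² = 1 · (1 + 0.439941)² = 1 · (1.439941)² = 2.073431.

Rounded to 4 decimal places: λ_− ≈ 0.3137, λ_+ ≈ 2.0734.


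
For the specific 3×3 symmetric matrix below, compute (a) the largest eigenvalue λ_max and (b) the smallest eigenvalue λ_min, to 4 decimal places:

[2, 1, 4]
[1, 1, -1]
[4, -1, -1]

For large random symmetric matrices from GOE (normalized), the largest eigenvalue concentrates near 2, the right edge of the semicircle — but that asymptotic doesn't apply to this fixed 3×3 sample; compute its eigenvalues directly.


Since M is real symmetric, all three eigenvalues are real; they are the roots of det(λI − M) = λ³ − (tr M) λ² + s λ − det M, where s is the sum of the principal 2×2 minors.
tr M = 2 + 1 + (-1) = 2.
s = (2·1 − 1²) + (2·(-1) − 4²) + (1·(-1) − (-1)²) = 1 + (-18) + (-2) = -19.
det M (expand along row 1) = 2·(-2) − 1·3 + 4·(-5) = -27.
Characteristic polynomial: λ³ − 2λ² − 19λ + 27 = 0.
Substitute λ = y + (tr M)/3 = y + 0.666667 to remove the quadratic term: y³ + p·y + q = 0 with p = s − (tr M)²/3 = -20.333333 and q = −2(tr M)³/27 + (tr M)·s/3 − det M = 13.740741.
Three real roots ⇒ use the trigonometric (Viète) form: r = 2√(−p/3) = 5.206833, φ = arccos(3q/(p·r)) = arccos(-0.389358) = 1.970731 rad.
y_k = r·cos(φ/3 − 2πk/3) for k = 0, 1, 2 gives y = 4.123202, 0.692077, -4.815278.
λ_k = y_k + 0.666667 gives λ = 4.7899, 1.3587, -4.1486 (check: the sum is 2.0000 = tr M).

Hence λ_max = 4.7899 and λ_min = -4.1486.


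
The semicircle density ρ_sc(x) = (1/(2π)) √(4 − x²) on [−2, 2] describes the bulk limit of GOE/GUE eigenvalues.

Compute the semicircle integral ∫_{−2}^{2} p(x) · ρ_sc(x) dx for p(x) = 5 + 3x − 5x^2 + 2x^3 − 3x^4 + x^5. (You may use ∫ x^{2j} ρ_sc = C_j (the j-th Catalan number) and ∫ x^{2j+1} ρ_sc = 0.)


Write p(x) = Σ a_i x^i, split into monomials and integrate each against ρ_sc separately.
Using ∫ x^{2j} ρ_sc = C_j = (1/(j+1)) C(2j, j) (Catalan numbers) and ∫ x^{2j+1} ρ_sc = 0 (odd monomials vanish by symmetry):
  i = 0 (even): a_0 · C_{0} = 5 · 1 = 5
  i = 1 (odd): ∫ x^1 ρ_sc = 0 (vanishes)
  i = 2 (even): a_2 · C_{1} = -5 · 1 = -5
  i = 3 (odd): ∫ x^3 ρ_sc = 0 (vanishes)
  i = 4 (even): a_4 · C_{2} = -3 · 2 = -6
  i = 5 (odd): ∫ x^5 ρ_sc = 0 (vanishes)

Summing the contributions: ∫_{−2}^{2} p(x) ρ_sc(x) dx = 5 + (-5) + (-6) = -6.


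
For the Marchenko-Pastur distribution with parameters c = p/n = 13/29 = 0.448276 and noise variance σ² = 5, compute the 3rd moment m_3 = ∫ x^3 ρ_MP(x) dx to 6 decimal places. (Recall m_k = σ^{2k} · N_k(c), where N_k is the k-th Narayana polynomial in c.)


E[X³] = σ⁶ (1 + 3c + c²) (third MP moment). With σ² = 5 (so σ⁶ = 125) and c = 13/29 = 0.448276: E[X³] = 125 · (1 + 3·0.448276 + (0.448276)²) = 125 · 2.545779.

So E[X^3] = 318.222354.


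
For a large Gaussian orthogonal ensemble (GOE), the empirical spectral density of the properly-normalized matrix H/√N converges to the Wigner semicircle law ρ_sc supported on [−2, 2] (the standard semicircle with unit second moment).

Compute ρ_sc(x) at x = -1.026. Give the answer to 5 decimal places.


ρ_sc(x) = (1/(2π)) √(4 − x²). With x = -1.026:
  4 − x² = 4 − (-1.026)² = 4 − 1.052676 = 2.947324.
  √(4 − x²) = 1.716777.
  1/(2π) = 0.159155.
  ρ_sc(-1.026) = 0.159155 · 1.716777 = 0.273234.

Rounded to 5 decimal places: ρ_sc(-1.026) ≈ 0.27323.


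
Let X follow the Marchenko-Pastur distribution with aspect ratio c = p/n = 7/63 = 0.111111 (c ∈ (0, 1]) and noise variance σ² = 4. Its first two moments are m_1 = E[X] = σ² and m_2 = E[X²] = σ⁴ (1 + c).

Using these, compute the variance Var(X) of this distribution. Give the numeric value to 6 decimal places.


m_1 = E[X] = σ² = 4, so m_1² = 16.
m_2 = E[X²] = σ⁴ (1 + c) = 16 · (1 + 0.111111) = 16 · 1.111111 = 17.777778.
(Note m_2 − m_1² simplifies to c · σ⁴ = 0.111111 · 16.)

Var(X) = m_2 − m_1² = 17.777778 − 16 = 1.777778.


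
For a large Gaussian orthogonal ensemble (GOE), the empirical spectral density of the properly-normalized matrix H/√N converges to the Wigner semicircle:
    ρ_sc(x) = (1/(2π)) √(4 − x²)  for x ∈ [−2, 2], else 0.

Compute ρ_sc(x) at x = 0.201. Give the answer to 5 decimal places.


ρ_sc(x) = (1/(2π)) √(4 − x²). With x = 0.201:
  4 − x² = 4 − (0.201)² = 4 − 0.040401 = 3.959599.
  √(4 − x²) = 1.989874.
  1/(2π) = 0.159155.
  ρ_sc(0.201) = 0.159155 · 1.989874 = 0.316698.

Rounded to 5 decimal places: ρ_sc(0.201) ≈ 0.31670.


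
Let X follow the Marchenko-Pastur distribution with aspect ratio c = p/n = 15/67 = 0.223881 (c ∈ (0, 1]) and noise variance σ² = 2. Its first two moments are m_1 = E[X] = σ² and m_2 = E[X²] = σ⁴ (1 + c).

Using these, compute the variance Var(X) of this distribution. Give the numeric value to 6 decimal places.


m_1 = E[X] = σ² = 2, so m_1² = 4.
m_2 = E[X²] = σ⁴ (1 + c) = 4 · (1 + 0.223881) = 4 · 1.223881 = 4.895522.
(Note m_2 − m_1² simplifies to c · σ⁴ = 0.223881 · 4.)

Var(X) = m_2 − m_1² = 4.895522 − 4 = 0.895522.


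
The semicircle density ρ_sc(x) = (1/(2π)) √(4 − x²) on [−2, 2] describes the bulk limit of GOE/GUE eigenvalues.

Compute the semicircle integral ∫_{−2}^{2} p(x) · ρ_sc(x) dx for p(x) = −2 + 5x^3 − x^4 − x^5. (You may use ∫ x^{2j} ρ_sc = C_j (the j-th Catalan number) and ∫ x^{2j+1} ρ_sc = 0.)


Write p(x) = Σ a_i x^i, split into monomials and integrate each against ρ_sc separately.
Using ∫ x^{2j} ρ_sc = C_j = (1/(j+1)) C(2j, j) (Catalan numbers) and ∫ x^{2j+1} ρ_sc = 0 (odd monomials vanish by symmetry):
  i = 0 (even): a_0 · C_{0} = -2 · 1 = -2
  i = 3 (odd): ∫ x^3 ρ_sc = 0 (vanishes)
  i = 4 (even): a_4 · C_{2} = -1 · 2 = -2
  i = 5 (odd): ∫ x^5 ρ_sc = 0 (vanishes)

Summing the contributions: ∫_{−2}^{2} p(x) ρ_sc(x) dx = (-2) + (-2) = -4.
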